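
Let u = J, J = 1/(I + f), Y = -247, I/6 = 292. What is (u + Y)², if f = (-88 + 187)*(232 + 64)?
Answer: 58841648230561/964475136 ≈ 61009.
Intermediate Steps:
I = 1752 (I = 6*292 = 1752)
f = 29304 (f = 99*296 = 29304)
J = 1/31056 (J = 1/(1752 + 29304) = 1/31056 ≈ 3.2200e-5)
u = 1/31056 ≈ 3.2200e-5
(u + Y)² = (1/31056 - 247)² = (-7670831/31056)² = 58841648230561/964475136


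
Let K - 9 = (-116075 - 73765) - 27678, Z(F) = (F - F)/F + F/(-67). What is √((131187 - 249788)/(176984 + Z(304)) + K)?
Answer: I*√7645641464834474498/5928812 ≈ 466.38*I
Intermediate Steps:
Z(F) = -F/67 (Z(F) = 0/F + F*(-1/67) = 0 - F/67 = -F/67)
K = -217509 (K = 9 + ((-116075 - 73765) - 27678) = 9 + (-189840 - 27678) = 9 - 217518 = -217509)
√((131187 - 249788)/(176984 + Z(304)) + K) = √((131187 - 249788)/(176984 - 1/67*304) - 217509) = √(-118601/(176984 - 304/67) - 217509) = √(-118601/11857624/67 - 217509) = √(-118601*67/11857624 - 217509) = √(-7946267/11857624 - 217509) = √(-2579147884883/11857624) = I*√7645641464834474498/5928812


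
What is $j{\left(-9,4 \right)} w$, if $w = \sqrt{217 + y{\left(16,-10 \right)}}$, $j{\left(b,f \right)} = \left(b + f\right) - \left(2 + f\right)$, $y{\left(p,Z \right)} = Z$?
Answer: $- 33 \sqrt{23} \approx -158.26$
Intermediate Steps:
$j{\left(b,f \right)} = -2 + b$
$w = 3 \sqrt{23}$ ($w = \sqrt{217 - 10} = \sqrt{207} = 3 \sqrt{23} \approx 14.387$)
$j{\left(-9,4 \right)} w = \left(-2 - 9\right) 3 \sqrt{23} = - 11 \cdot 3 \sqrt{23} = - 33 \sqrt{23}$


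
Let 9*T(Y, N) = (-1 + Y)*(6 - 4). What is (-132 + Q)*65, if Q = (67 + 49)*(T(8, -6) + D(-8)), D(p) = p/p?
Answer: 96200/9 ≈ 10689.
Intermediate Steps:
T(Y, N) = -2/9 + 2*Y/9 (T(Y, N) = ((-1 + Y)*(6 - 4))/9 = ((-1 + Y)*2)/9 = (-2 + 2*Y)/9 = -2/9 + 2*Y/9)
D(p) = 1
Q = 2668/9 (Q = (67 + 49)*((-2/9 + (2/9)*8) + 1) = 116*((-2/9 + 16/9) + 1) = 116*(14/9 + 1) = 116*(23/9) = 2668/9 ≈ 296.44)
(-132 + Q)*65 = (-132 + 2668/9)*65 = (1480/9)*65 = 96200/9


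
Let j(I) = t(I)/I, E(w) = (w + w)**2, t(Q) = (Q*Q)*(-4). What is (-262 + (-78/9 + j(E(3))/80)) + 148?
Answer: -1867/15 ≈ -124.47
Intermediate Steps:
t(Q) = -4*Q**2 (t(Q) = Q**2*(-4) = -4*Q**2)
E(w) = 4*w**2 (E(w) = (2*w)**2 = 4*w**2)
j(I) = -4*I (j(I) = (-4*I**2)/I = -4*I)
(-262 + (-78/9 + j(E(3))/80)) + 148 = (-262 + (-78/9 - 16*3**2/80)) + 148 = (-262 + (-78*1/9 - 16*9*(1/80))) + 148 = (-262 + (-26/3 - 4*36*(1/80))) + 148 = (-262 + (-26/3 - 144*1/80)) + 148 = (-262 + (-26/3 - 9/5)) + 148 = (-262 - 157/15) + 148 = -4087/15 + 148 = -1867/15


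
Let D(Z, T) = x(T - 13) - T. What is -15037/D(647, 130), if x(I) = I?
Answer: 15037/13 ≈ 1156.7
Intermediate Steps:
D(Z, T) = -13 (D(Z, T) = (T - 13) - T = (-13 + T) - T = -13)
-15037/D(647, 130) = -15037/(-13) = -15037*(-1/13) = 15037/13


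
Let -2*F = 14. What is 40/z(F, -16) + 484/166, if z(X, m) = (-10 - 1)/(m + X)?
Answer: 79022/913 ≈ 86.552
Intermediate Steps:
F = -7 (F = -½*14 = -7)
z(X, m) = -11/(X + m)
40/z(F, -16) + 484/166 = 40/((-11/(-7 - 16))) + 484/166 = 40/((-11/(-23))) + 484*(1/166) = 40/((-11*(-1/23))) + 242/83 = 40/(11/23) + 242/83 = 40*(23/11) + 242/83 = 920/11 + 242/83 = 79022/913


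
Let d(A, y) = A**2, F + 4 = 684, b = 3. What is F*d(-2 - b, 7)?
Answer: 17000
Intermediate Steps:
F = 680 (F = -4 + 684 = 680)
F*d(-2 - b, 7) = 680*(-2 - 1*3)**2 = 680*(-2 - 3)**2 = 680*(-5)**2 = 680*25 = 17000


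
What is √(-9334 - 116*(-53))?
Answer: 3*I*√354 ≈ 56.445*I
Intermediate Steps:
√(-9334 - 116*(-53)) = √(-9334 + 6148) = √(-3186) = 3*I*√354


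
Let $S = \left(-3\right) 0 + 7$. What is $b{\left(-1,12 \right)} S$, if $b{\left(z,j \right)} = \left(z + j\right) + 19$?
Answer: $210$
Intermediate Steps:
$b{\left(z,j \right)} = 19 + j + z$ ($b{\left(z,j \right)} = \left(j + z\right) + 19 = 19 + j + z$)
$S = 7$ ($S = 0 + 7 = 7$)
$b{\left(-1,12 \right)} S = \left(19 + 12 - 1\right) 7 = 30 \cdot 7 = 210$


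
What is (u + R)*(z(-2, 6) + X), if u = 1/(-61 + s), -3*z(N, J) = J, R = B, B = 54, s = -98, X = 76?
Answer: 635290/159 ≈ 3995.5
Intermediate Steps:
R = 54
z(N, J) = -J/3
u = -1/159 (u = 1/(-61 - 98) = 1/(-159) = -1/159 ≈ -0.0062893)
(u + R)*(z(-2, 6) + X) = (-1/159 + 54)*(-⅓*6 + 76) = 8585*(-2 + 76)/159 = (8585/159)*74 = 635290/159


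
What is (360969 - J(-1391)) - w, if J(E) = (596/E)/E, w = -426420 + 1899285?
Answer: -2151386444972/1934881 ≈ -1.1119e+6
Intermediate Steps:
w = 1472865
J(E) = 596/E²
(360969 - J(-1391)) - w = (360969 - 596/(-1391)²) - 1*1472865 = (360969 - 596/1934881) - 1472865 = 698432059093/1934881 - 1472865 = -2151386444972/1934881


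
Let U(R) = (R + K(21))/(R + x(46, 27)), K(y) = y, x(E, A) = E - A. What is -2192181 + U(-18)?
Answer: -2192178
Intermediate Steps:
U(R) = (21 + R)/(19 + R) (U(R) = (R + 21)/(R + (46 - 1*27)) = (21 + R)/(R + (46 - 27)) = (21 + R)/(R + 19) = (21 + R)/(19 + R))
-2192181 + U(-18) = -2192181 + (21 - 18)/(19 - 18) = -2192181 + 3/1 = -2192181 + 1*3 = -2192181 + 3 = -2192178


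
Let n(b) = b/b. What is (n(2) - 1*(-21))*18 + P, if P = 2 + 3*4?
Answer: 410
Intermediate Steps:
n(b) = 1
P = 14 (P = 2 + 12 = 14)
(n(2) - 1*(-21))*18 + P = (1 - 1*(-21))*18 + 14 = (1 + 21)*18 + 14 = 22*18 + 14 = 396 + 14 = 410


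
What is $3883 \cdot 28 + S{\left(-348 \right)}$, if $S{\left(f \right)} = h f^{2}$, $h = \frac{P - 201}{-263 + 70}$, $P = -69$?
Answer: $\frac{53681812}{193} \approx 2.7814 \cdot 10^{5}$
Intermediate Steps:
$h = \frac{270}{193}$ ($h = \frac{-69 - 201}{-263 + 70} = - \frac{270}{-193} = \left(-270\right) \left(- \frac{1}{193}\right) = \frac{270}{193} \approx 1.399$)
$S{\left(f \right)} = \frac{270 f^{2}}{193}$
$3883 \cdot 28 + S{\left(-348 \right)} = 3883 \cdot 28 + \frac{270 \left(-348\right)^{2}}{193} = 108724 + \frac{270}{193} \cdot 121104 = 108724 + \frac{32698080}{193} = \frac{53681812}{193}$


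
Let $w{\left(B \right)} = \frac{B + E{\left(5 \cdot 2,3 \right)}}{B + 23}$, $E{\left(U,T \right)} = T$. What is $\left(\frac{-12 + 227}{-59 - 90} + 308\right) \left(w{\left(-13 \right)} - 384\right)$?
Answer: $- \frac{17585645}{149} \approx -1.1802 \cdot 10^{5}$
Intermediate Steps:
$w{\left(B \right)} = \frac{3 + B}{23 + B}$ ($w{\left(B \right)} = \frac{B + 3}{B + 23} = \frac{3 + B}{23 + B}$)
$\left(\frac{-12 + 227}{-59 - 90} + 308\right) \left(w{\left(-13 \right)} - 384\right) = \left(\frac{-12 + 227}{-59 - 90} + 308\right) \left(\frac{3 - 13}{23 - 13} - 384\right) = \left(\frac{215}{-149} + 308\right) \left(\frac{1}{10} \left(-10\right) - 384\right) = \left(215 \left(- \frac{1}{149}\right) + 308\right) \left(\frac{1}{10} \left(-10\right) - 384\right) = \left(- \frac{215}{149} + 308\right) \left(-1 - 384\right) = \frac{45677}{149} \left(-385\right) = - \frac{17585645}{149}$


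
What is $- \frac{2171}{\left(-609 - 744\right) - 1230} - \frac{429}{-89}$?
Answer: $\frac{1301326}{229887} \approx 5.6607$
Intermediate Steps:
$- \frac{2171}{\left(-609 - 744\right) - 1230} - \frac{429}{-89} = - \frac{2171}{-1353 - 1230} - - \frac{429}{89} = - \frac{2171}{-2583} + \frac{429}{89} = \left(-2171\right) \left(- \frac{1}{2583}\right) + \frac{429}{89} = \frac{2171}{2583} + \frac{429}{89} = \frac{1301326}{229887}$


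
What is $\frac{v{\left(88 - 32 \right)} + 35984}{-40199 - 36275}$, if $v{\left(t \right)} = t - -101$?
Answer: $- \frac{36141}{76474} \approx -0.47259$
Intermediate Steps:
$v{\left(t \right)} = 101 + t$ ($v{\left(t \right)} = t + 101 = 101 + t$)
$\frac{v{\left(88 - 32 \right)} + 35984}{-40199 - 36275} = \frac{\left(101 + \left(88 - 32\right)\right) + 35984}{-40199 - 36275} = \frac{\left(101 + 56\right) + 35984}{-76474} = \left(157 + 35984\right) \left(- \frac{1}{76474}\right) = 36141 \left(- \frac{1}{76474}\right) = - \frac{36141}{76474}$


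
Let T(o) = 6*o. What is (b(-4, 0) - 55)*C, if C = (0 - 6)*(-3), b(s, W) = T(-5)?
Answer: -1530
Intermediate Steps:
b(s, W) = -30 (b(s, W) = 6*(-5) = -30)
C = 18 (C = -6*(-3) = 18)
(b(-4, 0) - 55)*C = (-30 - 55)*18 = -85*18 = -1530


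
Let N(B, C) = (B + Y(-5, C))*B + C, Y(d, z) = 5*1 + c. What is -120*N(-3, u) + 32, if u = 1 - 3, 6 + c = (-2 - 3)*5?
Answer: -10168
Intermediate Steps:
c = -31 (c = -6 + (-2 - 3)*5 = -6 - 5*5 = -6 - 25 = -31)
u = -2
Y(d, z) = -26 (Y(d, z) = 5*1 - 31 = 5 - 31 = -26)
N(B, C) = C + B*(-26 + B) (N(B, C) = (B - 26)*B + C = (-26 + B)*B + C = B*(-26 + B) + C = C + B*(-26 + B))
-120*N(-3, u) + 32 = -120*(-2 + (-3)² - 26*(-3)) + 32 = -120*(-2 + 9 + 78) + 32 = -120*85 + 32 = -10200 + 32 = -10168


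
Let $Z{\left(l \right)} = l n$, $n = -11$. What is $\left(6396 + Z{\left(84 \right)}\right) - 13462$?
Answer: $-7990$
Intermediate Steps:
$Z{\left(l \right)} = - 11 l$ ($Z{\left(l \right)} = l \left(-11\right) = - 11 l$)
$\left(6396 + Z{\left(84 \right)}\right) - 13462 = \left(6396 - 924\right) - 13462 = 5472 - 13462 = -7990$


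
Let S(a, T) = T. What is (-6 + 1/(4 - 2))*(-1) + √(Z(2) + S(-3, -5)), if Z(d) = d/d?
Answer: 11/2 + 2*I ≈ 5.5 + 2.0*I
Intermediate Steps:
Z(d) = 1
(-6 + 1/(4 - 2))*(-1) + √(Z(2) + S(-3, -5)) = (-6 + 1/(4 - 2))*(-1) + √(1 - 5) = (-6 + 1/2)*(-1) + √(-4) = (-6 + ½)*(-1) + 2*I = -11/2*(-1) + 2*I = 11/2 + 2*I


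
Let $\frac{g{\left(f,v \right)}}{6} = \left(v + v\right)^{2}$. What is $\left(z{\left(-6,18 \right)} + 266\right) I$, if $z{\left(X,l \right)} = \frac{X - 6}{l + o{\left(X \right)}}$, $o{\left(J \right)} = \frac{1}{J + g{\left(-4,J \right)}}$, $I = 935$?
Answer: $\frac{766339838}{3089} \approx 2.4809 \cdot 10^{5}$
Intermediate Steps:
$g{\left(f,v \right)} = 24 v^{2}$ ($g{\left(f,v \right)} = 6 \left(v + v\right)^{2} = 6 \left(2 v\right)^{2} = 6 \cdot 4 v^{2} = 24 v^{2}$)
$o{\left(J \right)} = \frac{1}{J + 24 J^{2}}$
$z{\left(X,l \right)} = \frac{-6 + X}{l + \frac{1}{X \left(1 + 24 X\right)}}$ ($z{\left(X,l \right)} = \frac{X - 6}{l + \frac{1}{X \left(1 + 24 X\right)}} = \frac{-6 + X}{l + \frac{1}{X \left(1 + 24 X\right)}}$)
$\left(z{\left(-6,18 \right)} + 266\right) I = \left(- \frac{6 \left(1 + 24 \left(-6\right)\right) \left(-6 - 6\right)}{1 - 108 \left(1 + 24 \left(-6\right)\right)} + 266\right) 935 = \left(\left(-6\right) \frac{1}{1 - 108 \left(1 - 144\right)} \left(1 - 144\right) \left(-12\right) + 266\right) 935 = \left(\left(-6\right) \frac{1}{1 - 108 \left(-143\right)} \left(-143\right) \left(-12\right) + 266\right) 935 = \left(\left(-6\right) \frac{1}{1 + 15444} \left(-143\right) \left(-12\right) + 266\right) 935 = \left(\left(-6\right) \frac{1}{15445} \left(-143\right) \left(-12\right) + 266\right) 935 = \left(- \frac{10296}{15445} + 266\right) 935 = \frac{4098074}{15445} \cdot 935 = \frac{766339838}{3089}$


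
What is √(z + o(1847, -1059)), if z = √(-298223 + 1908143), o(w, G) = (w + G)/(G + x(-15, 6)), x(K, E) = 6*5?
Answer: 2*√(-4137 + 129654*√2795)/147 ≈ 35.610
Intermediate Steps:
x(K, E) = 30
o(w, G) = (G + w)/(30 + G) (o(w, G) = (w + G)/(G + 30) = (G + w)/(30 + G))
z = 24*√2795 (z = √1609920 = 24*√2795 ≈ 1268.8)
√(z + o(1847, -1059)) = √(24*√2795 + (-1059 + 1847)/(30 - 1059)) = √(24*√2795 + 788/(-1029)) = √(24*√2795 - 1/1029*788) = √(24*√2795 - 788/1029) = √(-788/1029 + 24*√2795)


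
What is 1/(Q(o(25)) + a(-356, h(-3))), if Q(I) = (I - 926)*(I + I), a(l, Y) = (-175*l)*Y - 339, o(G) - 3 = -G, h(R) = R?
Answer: -1/145527 ≈ -6.8716e-6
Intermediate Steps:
o(G) = 3 - G
a(l, Y) = -339 - 175*Y*l (a(l, Y) = -175*Y*l - 339 = -339 - 175*Y*l)
Q(I) = 2*I*(-926 + I) (Q(I) = (-926 + I)*(2*I) = 2*I*(-926 + I))
1/(Q(o(25)) + a(-356, h(-3))) = 1/(2*(3 - 1*25)*(-926 + (3 - 1*25)) + (-339 - 175*(-3)*(-356))) = 1/(2*(3 - 25)*(-926 + (3 - 25)) + (-339 - 186900)) = 1/(2*(-22)*(-926 - 22) - 187239) = 1/(2*(-22)*(-948) - 187239) = 1/(41712 - 187239) = 1/(-145527) = -1/145527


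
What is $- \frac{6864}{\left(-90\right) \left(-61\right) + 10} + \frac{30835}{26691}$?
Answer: $- \frac{44203}{476625} \approx -0.092742$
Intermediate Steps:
$- \frac{6864}{\left(-90\right) \left(-61\right) + 10} + \frac{30835}{26691} = - \frac{6864}{5490 + 10} + 30835 \cdot \frac{1}{26691} = - \frac{6864}{5500} + \frac{4405}{3813} = \left(-6864\right) \frac{1}{5500} + \frac{4405}{3813} = - \frac{156}{125} + \frac{4405}{3813} = - \frac{44203}{476625}$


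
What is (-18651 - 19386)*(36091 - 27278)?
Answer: -335220081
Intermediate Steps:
(-18651 - 19386)*(36091 - 27278) = -38037*8813 = -335220081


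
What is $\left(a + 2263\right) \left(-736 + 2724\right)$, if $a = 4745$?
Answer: $13931904$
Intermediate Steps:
$\left(a + 2263\right) \left(-736 + 2724\right) = \left(4745 + 2263\right) \left(-736 + 2724\right) = 7008 \cdot 1988 = 13931904$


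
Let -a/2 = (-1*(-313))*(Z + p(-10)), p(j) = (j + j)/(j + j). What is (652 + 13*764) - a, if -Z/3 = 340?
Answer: -627310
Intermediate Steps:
p(j) = 1 (p(j) = (2*j)/((2*j)) = (2*j)*(1/(2*j)) = 1)
Z = -1020 (Z = -3*340 = -1020)
a = 637894 (a = -2*(-1*(-313))*(-1020 + 1) = -626*(-1019) = -2*(-318947) = 637894)
(652 + 13*764) - a = (652 + 13*764) - 1*637894 = (652 + 9932) - 637894 = 10584 - 637894 = -627310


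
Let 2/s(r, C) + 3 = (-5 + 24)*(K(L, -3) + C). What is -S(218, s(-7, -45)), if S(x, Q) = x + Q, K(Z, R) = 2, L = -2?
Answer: -89379/410 ≈ -218.00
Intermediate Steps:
s(r, C) = 2/(35 + 19*C) (s(r, C) = 2/(-3 + (-5 + 24)*(2 + C)) = 2/(-3 + 19*(2 + C)) = 2/(-3 + (38 + 19*C)) = 2/(35 + 19*C))
S(x, Q) = Q + x
-S(218, s(-7, -45)) = -(2/(35 + 19*(-45)) + 218) = -(2/(35 - 855) + 218) = -(2/(-820) + 218) = -(2*(-1/820) + 218) = -(-1/410 + 218) = -1*89379/410 = -89379/410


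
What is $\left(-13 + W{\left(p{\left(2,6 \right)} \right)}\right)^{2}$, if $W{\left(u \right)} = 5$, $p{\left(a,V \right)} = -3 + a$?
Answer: $64$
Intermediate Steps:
$\left(-13 + W{\left(p{\left(2,6 \right)} \right)}\right)^{2} = \left(-13 + 5\right)^{2} = \left(-8\right)^{2} = 64$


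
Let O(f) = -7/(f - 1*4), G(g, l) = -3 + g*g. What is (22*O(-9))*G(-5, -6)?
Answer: 3388/13 ≈ 260.62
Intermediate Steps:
G(g, l) = -3 + g**2
O(f) = -7/(-4 + f) (O(f) = -7/(f - 4) = -7/(-4 + f))
(22*O(-9))*G(-5, -6) = (22*(-7/(-4 - 9)))*(-3 + (-5)**2) = (22*(-7/(-13)))*(-3 + 25) = (22*(-7*(-1/13)))*22 = (22*(7/13))*22 = (154/13)*22 = 3388/13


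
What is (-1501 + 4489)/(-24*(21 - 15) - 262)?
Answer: -1494/203 ≈ -7.3596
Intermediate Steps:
(-1501 + 4489)/(-24*(21 - 15) - 262) = 2988/(-24*6 - 262) = 2988/(-144 - 262) = 2988/(-406) = 2988*(-1/406) = -1494/203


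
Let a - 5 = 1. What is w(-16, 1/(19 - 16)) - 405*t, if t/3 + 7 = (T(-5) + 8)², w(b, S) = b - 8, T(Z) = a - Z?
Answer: -430134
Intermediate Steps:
a = 6 (a = 5 + 1 = 6)
T(Z) = 6 - Z
w(b, S) = -8 + b
t = 1062 (t = -21 + 3*((6 - 1*(-5)) + 8)² = -21 + 3*((6 + 5) + 8)² = -21 + 3*(11 + 8)² = -21 + 3*19² = -21 + 3*361 = -21 + 1083 = 1062)
w(-16, 1/(19 - 16)) - 405*t = (-8 - 16) - 405*1062 = -24 - 430110 = -430134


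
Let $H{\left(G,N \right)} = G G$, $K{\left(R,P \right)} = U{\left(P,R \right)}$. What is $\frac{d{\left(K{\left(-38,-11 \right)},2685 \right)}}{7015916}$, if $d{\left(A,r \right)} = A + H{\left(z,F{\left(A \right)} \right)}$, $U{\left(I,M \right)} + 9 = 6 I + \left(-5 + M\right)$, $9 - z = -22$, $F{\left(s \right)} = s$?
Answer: $\frac{843}{7015916} \approx 0.00012016$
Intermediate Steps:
$z = 31$ ($z = 9 - -22 = 9 + 22 = 31$)
$U{\left(I,M \right)} = -14 + M + 6 I$ ($U{\left(I,M \right)} = -9 + \left(6 I + \left(-5 + M\right)\right) = -9 + \left(-5 + M + 6 I\right) = -14 + M + 6 I$)
$K{\left(R,P \right)} = -14 + R + 6 P$
$H{\left(G,N \right)} = G^{2}$
$d{\left(A,r \right)} = 961 + A$ ($d{\left(A,r \right)} = A + 31^{2} = A + 961 = 961 + A$)
$\frac{d{\left(K{\left(-38,-11 \right)},2685 \right)}}{7015916} = \frac{961 - 118}{7015916} = \left(961 - 118\right) \frac{1}{7015916} = 843 \cdot \frac{1}{7015916} = \frac{843}{7015916}$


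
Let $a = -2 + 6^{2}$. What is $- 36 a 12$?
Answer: $-14688$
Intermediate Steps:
$a = 34$ ($a = -2 + 36 = 34$)
$- 36 a 12 = \left(-36\right) 34 \cdot 12 = \left(-1224\right) 12 = -14688$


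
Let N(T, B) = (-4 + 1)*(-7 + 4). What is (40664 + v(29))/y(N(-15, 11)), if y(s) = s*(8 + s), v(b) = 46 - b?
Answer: 2393/9 ≈ 265.89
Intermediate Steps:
N(T, B) = 9 (N(T, B) = -3*(-3) = 9)
(40664 + v(29))/y(N(-15, 11)) = (40664 + (46 - 1*29))/((9*(8 + 9))) = (40664 + (46 - 29))/((9*17)) = (40664 + 17)/153 = 40681*(1/153) = 2393/9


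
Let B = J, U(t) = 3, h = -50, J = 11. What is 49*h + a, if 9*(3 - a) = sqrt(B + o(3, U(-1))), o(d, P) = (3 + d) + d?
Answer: -2447 - 2*sqrt(5)/9 ≈ -2447.5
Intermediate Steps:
B = 11
o(d, P) = 3 + 2*d
a = 3 - 2*sqrt(5)/9 (a = 3 - sqrt(11 + (3 + 2*3))/9 = 3 - sqrt(11 + (3 + 6))/9 = 3 - sqrt(11 + 9)/9 = 3 - 2*sqrt(5)/9 ≈ 2.5031)
49*h + a = 49*(-50) + (3 - 2*sqrt(5)/9) = -2450 + (3 - 2*sqrt(5)/9) = -2447 - 2*sqrt(5)/9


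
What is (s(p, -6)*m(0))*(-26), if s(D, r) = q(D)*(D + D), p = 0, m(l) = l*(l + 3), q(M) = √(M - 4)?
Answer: 0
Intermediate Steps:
q(M) = √(-4 + M)
m(l) = l*(3 + l)
s(D, r) = 2*D*√(-4 + D) (s(D, r) = √(-4 + D)*(D + D) = √(-4 + D)*(2*D) = 2*D*√(-4 + D))
(s(p, -6)*m(0))*(-26) = ((2*0*√(-4 + 0))*(0*(3 + 0)))*(-26) = ((2*0*√(-4))*(0*3))*(-26) = ((2*0*(2*I))*0)*(-26) = (0*0)*(-26) = 0*(-26) = 0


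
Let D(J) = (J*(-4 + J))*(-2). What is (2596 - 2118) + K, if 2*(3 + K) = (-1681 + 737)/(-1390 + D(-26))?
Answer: 11879/25 ≈ 475.16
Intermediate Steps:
D(J) = -2*J*(-4 + J)
K = -71/25 (K = -3 + ((-1681 + 737)/(-1390 + 2*(-26)*(4 - 1*(-26))))/2 = -3 + (-944/(-1390 + 2*(-26)*(4 + 26)))/2 = -3 + (-944/(-1390 + 2*(-26)*30))/2 = -3 + (-944/(-1390 - 1560))/2 = -3 + (-944/(-2950))/2 = -3 + (-944*(-1/2950))/2 = -3 + (½)*(8/25) = -3 + 4/25 = -71/25 ≈ -2.8400)
(2596 - 2118) + K = (2596 - 2118) - 71/25 = 478 - 71/25 = 11879/25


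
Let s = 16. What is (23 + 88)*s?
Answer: 1776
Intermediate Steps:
(23 + 88)*s = (23 + 88)*16 = 111*16 = 1776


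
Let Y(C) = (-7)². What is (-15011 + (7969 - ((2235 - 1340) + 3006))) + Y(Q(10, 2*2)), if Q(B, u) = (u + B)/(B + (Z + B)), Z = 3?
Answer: -10894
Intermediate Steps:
Q(B, u) = (B + u)/(3 + 2*B) (Q(B, u) = (u + B)/(B + (3 + B)) = (B + u)/(3 + 2*B))
Y(C) = 49
(-15011 + (7969 - ((2235 - 1340) + 3006))) + Y(Q(10, 2*2)) = (-15011 + (7969 - ((2235 - 1340) + 3006))) + 49 = (-15011 + (7969 - (895 + 3006))) + 49 = (-15011 + (7969 - 1*3901)) + 49 = (-15011 + (7969 - 3901)) + 49 = (-15011 + 4068) + 49 = -10943 + 49 = -10894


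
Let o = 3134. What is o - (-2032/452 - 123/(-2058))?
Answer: 243285267/77518 ≈ 3138.4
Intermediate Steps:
o - (-2032/452 - 123/(-2058)) = 3134 - (-2032/452 - 123/(-2058)) = 3134 - (-2032*1/452 - 123*(-1/2058)) = 3134 - (-508/113 + 41/686) = 3134 - 1*(-343855/77518) = 3134 + 343855/77518 = 243285267/77518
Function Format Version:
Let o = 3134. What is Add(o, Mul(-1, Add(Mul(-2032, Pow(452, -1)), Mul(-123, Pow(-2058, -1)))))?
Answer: Rational(243285267, 77518) ≈ 3138.4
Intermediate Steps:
Add(o, Mul(-1, Add(Mul(-2032, Pow(452, -1)), Mul(-123, Pow(-2058, -1))))) = Add(3134, Mul(-1, Add(Mul(-2032, Pow(452, -1)), Mul(-123, Pow(-2058, -1))))) = Add(3134, Mul(-1, Add(Mul(-2032, Rational(1, 452)), Mul(-123, Rational(-1, 2058))))) = Add(3134, Mul(-1, Add(Rational(-508, 113), Rational(41, 686)))) = Add(3134, Mul(-1, Rational(-343855, 77518))) = Add(3134, Rational(343855, 77518)) = Rational(243285267, 77518)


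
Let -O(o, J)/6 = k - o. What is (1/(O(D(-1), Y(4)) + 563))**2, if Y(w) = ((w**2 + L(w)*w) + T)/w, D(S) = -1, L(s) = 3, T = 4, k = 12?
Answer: 1/235225 ≈ 4.2512e-6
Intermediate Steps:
Y(w) = (4 + w**2 + 3*w)/w (Y(w) = ((w**2 + 3*w) + 4)/w = (4 + w**2 + 3*w)/w)
O(o, J) = -72 + 6*o (O(o, J) = -6*(12 - o) = -72 + 6*o)
(1/(O(D(-1), Y(4)) + 563))**2 = (1/((-72 + 6*(-1)) + 563))**2 = (1/((-72 - 6) + 563))**2 = (1/(-78 + 563))**2 = (1/485)**2 = 1/235225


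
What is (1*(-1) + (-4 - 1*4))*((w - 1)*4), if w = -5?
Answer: 216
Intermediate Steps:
(1*(-1) + (-4 - 1*4))*((w - 1)*4) = (1*(-1) + (-4 - 1*4))*((-5 - 1)*4) = (-1 + (-4 - 4))*(-6*4) = (-1 - 8)*(-24) = -9*(-24) = 216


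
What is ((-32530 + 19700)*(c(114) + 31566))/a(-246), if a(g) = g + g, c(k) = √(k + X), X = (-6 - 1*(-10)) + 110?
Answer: 33749315/41 + 6415*√57/123 ≈ 8.2355e+5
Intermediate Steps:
X = 114 (X = (-6 + 10) + 110 = 4 + 110 = 114)
c(k) = √(114 + k) (c(k) = √(k + 114) = √(114 + k))
a(g) = 2*g
((-32530 + 19700)*(c(114) + 31566))/a(-246) = ((-32530 + 19700)*(√(114 + 114) + 31566))/((2*(-246))) = -12830*(√228 + 31566)/(-492) = -12830*(2*√57 + 31566)*(-1/492) = -12830*(31566 + 2*√57)*(-1/492) = (-404991780 - 25660*√57)*(-1/492) = 33749315/41 + 6415*√57/123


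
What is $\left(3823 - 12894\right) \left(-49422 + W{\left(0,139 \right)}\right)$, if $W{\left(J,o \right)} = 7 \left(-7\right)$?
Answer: $448751441$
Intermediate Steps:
$W{\left(J,o \right)} = -49$
$\left(3823 - 12894\right) \left(-49422 + W{\left(0,139 \right)}\right) = \left(3823 - 12894\right) \left(-49422 - 49\right) = \left(-9071\right) \left(-49471\right) = 448751441$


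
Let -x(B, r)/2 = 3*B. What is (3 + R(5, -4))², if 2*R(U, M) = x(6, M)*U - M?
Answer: 7225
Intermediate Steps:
x(B, r) = -6*B
R(U, M) = -18*U - M/2 (R(U, M) = ((-6*6)*U - M)/2 = (-36*U - M)/2 = (-M - 36*U)/2 = -18*U - M/2)
(3 + R(5, -4))² = (3 + (-18*5 - ½*(-4)))² = (3 + (-90 + 2))² = (3 - 88)² = (-85)² = 7225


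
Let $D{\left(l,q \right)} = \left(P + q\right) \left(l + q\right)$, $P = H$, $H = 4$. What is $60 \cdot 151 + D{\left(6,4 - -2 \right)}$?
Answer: $9180$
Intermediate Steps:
$P = 4$
$D{\left(l,q \right)} = \left(4 + q\right) \left(l + q\right)$
$60 \cdot 151 + D{\left(6,4 - -2 \right)} = 60 \cdot 151 + \left(\left(4 - -2\right)^{2} + 4 \cdot 6 + 4 \left(4 - -2\right) + 6 \left(4 - -2\right)\right) = 9060 + \left(\left(4 + 2\right)^{2} + 24 + 4 \left(4 + 2\right) + 6 \left(4 + 2\right)\right) = 9060 + \left(6^{2} + 24 + 4 \cdot 6 + 6 \cdot 6\right) = 9060 + \left(36 + 24 + 24 + 36\right) = 9060 + 120 = 9180$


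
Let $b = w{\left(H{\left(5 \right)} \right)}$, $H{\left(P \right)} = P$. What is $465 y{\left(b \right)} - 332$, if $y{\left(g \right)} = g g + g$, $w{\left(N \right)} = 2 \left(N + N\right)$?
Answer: $194968$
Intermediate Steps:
$w{\left(N \right)} = 4 N$ ($w{\left(N \right)} = 2 \cdot 2 N = 4 N$)
$b = 20$ ($b = 4 \cdot 5 = 20$)
$y{\left(g \right)} = g + g^{2}$ ($y{\left(g \right)} = g^{2} + g = g + g^{2}$)
$465 y{\left(b \right)} - 332 = 465 \cdot 20 \left(1 + 20\right) - 332 = 465 \cdot 20 \cdot 21 - 332 = 465 \cdot 420 - 332 = 195300 - 332 = 194968$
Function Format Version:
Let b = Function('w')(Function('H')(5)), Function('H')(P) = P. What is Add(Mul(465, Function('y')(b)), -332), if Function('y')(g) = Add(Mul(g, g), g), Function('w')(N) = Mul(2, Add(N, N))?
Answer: 194968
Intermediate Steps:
Function('w')(N) = Mul(4, N) (Function('w')(N) = Mul(2, Mul(2, N)) = Mul(4, N))
b = 20 (b = Mul(4, 5) = 20)
Function('y')(g) = Add(g, Pow(g, 2)) (Function('y')(g) = Add(Pow(g, 2), g) = Add(g, Pow(g, 2)))
Add(Mul(465, Function('y')(b)), -332) = Add(Mul(465, Mul(20, Add(1, 20))), -332) = Add(Mul(465, Mul(20, 21)), -332) = Add(Mul(465, 420), -332) = Add(195300, -332) = 194968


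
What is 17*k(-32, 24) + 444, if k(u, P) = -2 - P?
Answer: 2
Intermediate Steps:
17*k(-32, 24) + 444 = 17*(-2 - 1*24) + 444 = 17*(-2 - 24) + 444 = 17*(-26) + 444 = -442 + 444 = 2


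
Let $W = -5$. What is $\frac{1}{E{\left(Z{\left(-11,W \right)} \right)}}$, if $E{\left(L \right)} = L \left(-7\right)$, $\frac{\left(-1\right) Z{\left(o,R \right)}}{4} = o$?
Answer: $- \frac{1}{308} \approx -0.0032468$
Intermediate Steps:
$Z{\left(o,R \right)} = - 4 o$
$E{\left(L \right)} = - 7 L$
$\frac{1}{E{\left(Z{\left(-11,W \right)} \right)}} = \frac{1}{\left(-7\right) \left(\left(-4\right) \left(-11\right)\right)} = \frac{1}{\left(-7\right) 44} = \frac{1}{-308} = - \frac{1}{308}$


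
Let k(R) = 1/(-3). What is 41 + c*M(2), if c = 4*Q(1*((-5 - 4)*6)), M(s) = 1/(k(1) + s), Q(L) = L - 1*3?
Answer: -479/5 ≈ -95.800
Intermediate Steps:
k(R) = -1/3
Q(L) = -3 + L (Q(L) = L - 3 = -3 + L)
M(s) = 1/(-1/3 + s)
c = -228 (c = 4*(-3 + 1*((-5 - 4)*6)) = 4*(-3 + 1*(-9*6)) = 4*(-3 + 1*(-54)) = 4*(-3 - 54) = 4*(-57) = -228)
41 + c*M(2) = 41 - 684/(-1 + 3*2) = 41 - 684/(-1 + 6) = 41 - 684/5 = -479/5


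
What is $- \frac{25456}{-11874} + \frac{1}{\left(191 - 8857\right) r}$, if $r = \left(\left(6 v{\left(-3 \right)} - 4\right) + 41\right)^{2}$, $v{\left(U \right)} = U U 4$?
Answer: $\frac{7060246973695}{3293265738378} \approx 2.1438$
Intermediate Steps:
$v{\left(U \right)} = 4 U^{2}$ ($v{\left(U \right)} = U^{2} \cdot 4 = 4 U^{2}$)
$r = 64009$ ($r = \left(\left(6 \cdot 4 \left(-3\right)^{2} - 4\right) + 41\right)^{2} = \left(\left(6 \cdot 4 \cdot 9 - 4\right) + 41\right)^{2} = \left(\left(6 \cdot 36 - 4\right) + 41\right)^{2} = \left(\left(216 - 4\right) + 41\right)^{2} = \left(212 + 41\right)^{2} = 253^{2} = 64009$)
$- \frac{25456}{-11874} + \frac{1}{\left(191 - 8857\right) r} = - \frac{25456}{-11874} + \frac{1}{\left(191 - 8857\right) 64009} = \left(-25456\right) \left(- \frac{1}{11874}\right) + \frac{1}{-8666} \cdot \frac{1}{64009} = \frac{12728}{5937} - \frac{1}{554701994} = \frac{7060246973695}{3293265738378}$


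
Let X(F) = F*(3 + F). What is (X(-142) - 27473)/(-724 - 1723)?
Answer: 7735/2447 ≈ 3.1610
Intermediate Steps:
(X(-142) - 27473)/(-724 - 1723) = (-142*(3 - 142) - 27473)/(-724 - 1723) = (-142*(-139) - 27473)/(-2447) = (19738 - 27473)*(-1/2447) = -7735*(-1/2447) = 7735/2447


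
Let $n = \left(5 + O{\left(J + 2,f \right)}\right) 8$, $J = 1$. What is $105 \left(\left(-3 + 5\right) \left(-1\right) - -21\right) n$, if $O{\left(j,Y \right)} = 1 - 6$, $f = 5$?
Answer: $0$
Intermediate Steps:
$O{\left(j,Y \right)} = -5$ ($O{\left(j,Y \right)} = 1 - 6 = -5$)
$n = 0$ ($n = \left(5 - 5\right) 8 = 0 \cdot 8 = 0$)
$105 \left(\left(-3 + 5\right) \left(-1\right) - -21\right) n = 105 \left(\left(-3 + 5\right) \left(-1\right) - -21\right) 0 = 105 \left(2 \left(-1\right) + 21\right) 0 = 105 \left(-2 + 21\right) 0 = 105 \cdot 19 \cdot 0 = 1995 \cdot 0 = 0$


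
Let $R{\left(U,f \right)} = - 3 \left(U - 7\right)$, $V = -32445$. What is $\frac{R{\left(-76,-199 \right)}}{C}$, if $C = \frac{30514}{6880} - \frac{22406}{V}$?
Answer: $\frac{5558217840}{114418001} \approx 48.578$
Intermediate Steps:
$R{\left(U,f \right)} = 21 - 3 U$ ($R{\left(U,f \right)} = - 3 \left(-7 + U\right) = 21 - 3 U$)
$C = \frac{114418001}{22322160}$ ($C = \frac{30514}{6880} - \frac{22406}{-32445} = 30514 \cdot \frac{1}{6880} - - \frac{22406}{32445} = \frac{15257}{3440} + \frac{22406}{32445} = \frac{114418001}{22322160} \approx 5.1258$)
$\frac{R{\left(-76,-199 \right)}}{C} = \frac{21 - -228}{\frac{114418001}{22322160}} = \left(21 + 228\right) \frac{22322160}{114418001} = 249 \cdot \frac{22322160}{114418001} = \frac{5558217840}{114418001}$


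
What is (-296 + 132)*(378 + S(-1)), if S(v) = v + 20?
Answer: -65108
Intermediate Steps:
S(v) = 20 + v
(-296 + 132)*(378 + S(-1)) = (-296 + 132)*(378 + (20 - 1)) = -164*(378 + 19) = -164*397 = -65108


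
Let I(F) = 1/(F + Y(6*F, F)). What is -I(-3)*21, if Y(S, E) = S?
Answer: 1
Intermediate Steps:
I(F) = 1/(7*F) (I(F) = 1/(F + 6*F) = 1/(7*F))
-I(-3)*21 = -1/(7*(-3))*21 = -(-1)/(7*3)*21 = -1*(-1/21)*21 = (1/21)*21 = 1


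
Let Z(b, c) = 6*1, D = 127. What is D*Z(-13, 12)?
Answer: 762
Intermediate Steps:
Z(b, c) = 6
D*Z(-13, 12) = 127*6 = 762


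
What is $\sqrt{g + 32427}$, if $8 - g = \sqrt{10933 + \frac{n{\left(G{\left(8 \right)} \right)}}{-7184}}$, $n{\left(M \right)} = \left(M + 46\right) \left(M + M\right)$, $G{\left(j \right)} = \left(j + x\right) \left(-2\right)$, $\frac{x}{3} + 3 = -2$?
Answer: $\frac{\sqrt{6538928435 - 898 \sqrt{551014147}}}{449} \approx 179.81$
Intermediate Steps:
$x = -15$ ($x = -9 + 3 \left(-2\right) = -9 - 6 = -15$)
$G{\left(j \right)} = 30 - 2 j$ ($G{\left(j \right)} = \left(j - 15\right) \left(-2\right) = \left(-15 + j\right) \left(-2\right) = 30 - 2 j$)
$n{\left(M \right)} = 2 M \left(46 + M\right)$ ($n{\left(M \right)} = \left(46 + M\right) 2 M = 2 M \left(46 + M\right)$)
$g = 8 - \frac{2 \sqrt{551014147}}{449}$ ($g = 8 - \sqrt{10933 + \frac{2 \left(30 - 16\right) \left(46 + \left(30 - 16\right)\right)}{-7184}} = 8 - \sqrt{10933 + 2 \left(30 - 16\right) \left(46 + \left(30 - 16\right)\right) \left(- \frac{1}{7184}\right)} = 8 - \sqrt{10933 + 2 \cdot 14 \left(46 + 14\right) \left(- \frac{1}{7184}\right)} = 8 - \sqrt{10933 + 2 \cdot 14 \cdot 60 \left(- \frac{1}{7184}\right)} = 8 - \sqrt{10933 + 1680 \left(- \frac{1}{7184}\right)} = 8 - \sqrt{10933 - \frac{105}{449}} = 8 - \sqrt{\frac{4908812}{449}} = 8 - \frac{2 \sqrt{551014147}}{449} \approx -96.56$)
$\sqrt{g + 32427} = \sqrt{\left(8 - \frac{2 \sqrt{551014147}}{449}\right) + 32427} = \sqrt{32435 - \frac{2 \sqrt{551014147}}{449}}$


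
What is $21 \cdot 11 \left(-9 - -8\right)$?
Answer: $-231$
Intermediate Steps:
$21 \cdot 11 \left(-9 - -8\right) = 231 \left(-9 + 8\right) = 231 \left(-1\right) = -231$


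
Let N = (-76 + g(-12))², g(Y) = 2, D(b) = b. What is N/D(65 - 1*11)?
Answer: 2738/27 ≈ 101.41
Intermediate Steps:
N = 5476 (N = (-76 + 2)² = (-74)² = 5476)
N/D(65 - 1*11) = 5476/(65 - 1*11) = 5476/(65 - 11) = 5476/54 = 5476*(1/54) = 2738/27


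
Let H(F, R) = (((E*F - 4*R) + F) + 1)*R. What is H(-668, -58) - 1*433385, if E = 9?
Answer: -59459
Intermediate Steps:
H(F, R) = R*(1 - 4*R + 10*F) (H(F, R) = (((9*F - 4*R) + F) + 1)*R = (((-4*R + 9*F) + F) + 1)*R = ((-4*R + 10*F) + 1)*R = (1 - 4*R + 10*F)*R = R*(1 - 4*R + 10*F))
H(-668, -58) - 1*433385 = -58*(1 - 4*(-58) + 10*(-668)) - 1*433385 = -58*(1 + 232 - 6680) - 433385 = -58*(-6447) - 433385 = 373926 - 433385 = -59459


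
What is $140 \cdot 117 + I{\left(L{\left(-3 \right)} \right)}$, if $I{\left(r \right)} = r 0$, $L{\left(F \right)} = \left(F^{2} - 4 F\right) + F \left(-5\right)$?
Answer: $16380$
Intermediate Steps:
$L{\left(F \right)} = F^{2} - 9 F$ ($L{\left(F \right)} = \left(F^{2} - 4 F\right) - 5 F = F^{2} - 9 F$)
$I{\left(r \right)} = 0$
$140 \cdot 117 + I{\left(L{\left(-3 \right)} \right)} = 140 \cdot 117 + 0 = 16380 + 0 = 16380$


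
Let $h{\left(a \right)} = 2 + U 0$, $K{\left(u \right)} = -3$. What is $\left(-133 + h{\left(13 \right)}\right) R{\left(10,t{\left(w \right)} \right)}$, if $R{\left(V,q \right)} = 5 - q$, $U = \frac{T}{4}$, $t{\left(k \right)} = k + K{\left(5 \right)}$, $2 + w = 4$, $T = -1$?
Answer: $-786$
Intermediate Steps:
$w = 2$ ($w = -2 + 4 = 2$)
$t{\left(k \right)} = -3 + k$ ($t{\left(k \right)} = k - 3 = -3 + k$)
$U = - \frac{1}{4} \approx -0.25$
$h{\left(a \right)} = 2$ ($h{\left(a \right)} = 2 - 0 = 2 + 0 = 2$)
$\left(-133 + h{\left(13 \right)}\right) R{\left(10,t{\left(w \right)} \right)} = \left(-133 + 2\right) \left(5 - \left(-3 + 2\right)\right) = - 131 \left(5 - -1\right) = - 131 \left(5 + 1\right) = \left(-131\right) 6 = -786$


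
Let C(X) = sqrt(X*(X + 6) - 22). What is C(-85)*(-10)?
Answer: -10*sqrt(6693) ≈ -818.11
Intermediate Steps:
C(X) = sqrt(-22 + X*(6 + X)) (C(X) = sqrt(X*(6 + X) - 22) = sqrt(-22 + X*(6 + X)))
C(-85)*(-10) = sqrt(-22 + (-85)**2 + 6*(-85))*(-10) = sqrt(-22 + 7225 - 510)*(-10) = sqrt(6693)*(-10) = -10*sqrt(6693)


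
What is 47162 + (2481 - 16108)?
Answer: 33535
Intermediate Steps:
47162 + (2481 - 16108) = 47162 - 13627 = 33535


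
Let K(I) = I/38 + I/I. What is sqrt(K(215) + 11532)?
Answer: sqrt(16661822)/38 ≈ 107.42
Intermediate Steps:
K(I) = 1 + I/38 (K(I) = I*(1/38) + 1 = I/38 + 1 = 1 + I/38)
sqrt(K(215) + 11532) = sqrt((1 + (1/38)*215) + 11532) = sqrt((1 + 215/38) + 11532) = sqrt(253/38 + 11532) = sqrt(438469/38) = sqrt(16661822)/38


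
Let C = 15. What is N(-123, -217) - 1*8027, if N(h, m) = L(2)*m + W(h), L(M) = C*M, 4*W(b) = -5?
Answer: -58153/4 ≈ -14538.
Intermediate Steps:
W(b) = -5/4 (W(b) = (¼)*(-5) = -5/4)
L(M) = 15*M
N(h, m) = -5/4 + 30*m (N(h, m) = (15*2)*m - 5/4 = 30*m - 5/4 = -5/4 + 30*m)
N(-123, -217) - 1*8027 = (-5/4 + 30*(-217)) - 1*8027 = (-5/4 - 6510) - 8027 = -26045/4 - 8027 = -58153/4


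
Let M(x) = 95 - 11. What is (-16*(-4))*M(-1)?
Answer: 5376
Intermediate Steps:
M(x) = 84
(-16*(-4))*M(-1) = -16*(-4)*84 = 64*84 = 5376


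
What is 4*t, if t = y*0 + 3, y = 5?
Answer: 12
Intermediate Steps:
t = 3 (t = 5*0 + 3 = 0 + 3 = 3)
4*t = 4*3 = 12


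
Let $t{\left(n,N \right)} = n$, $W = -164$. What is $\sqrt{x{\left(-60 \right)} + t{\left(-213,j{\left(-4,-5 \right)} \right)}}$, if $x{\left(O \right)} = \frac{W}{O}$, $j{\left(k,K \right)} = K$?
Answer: $\frac{i \sqrt{47310}}{15} \approx 14.501 i$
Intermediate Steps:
$x{\left(O \right)} = - \frac{164}{O}$
$\sqrt{x{\left(-60 \right)} + t{\left(-213,j{\left(-4,-5 \right)} \right)}} = \sqrt{- \frac{164}{-60} - 213} = \sqrt{\left(-164\right) \left(- \frac{1}{60}\right) - 213} = \sqrt{\frac{41}{15} - 213} = \sqrt{- \frac{3154}{15}} = \frac{i \sqrt{47310}}{15}$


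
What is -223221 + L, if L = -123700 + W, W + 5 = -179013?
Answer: -525939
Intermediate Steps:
W = -179018 (W = -5 - 179013 = -179018)
L = -302718 (L = -123700 - 179018 = -302718)
-223221 + L = -223221 - 302718 = -525939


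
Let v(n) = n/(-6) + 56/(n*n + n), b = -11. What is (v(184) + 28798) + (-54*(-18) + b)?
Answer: 379482196/12765 ≈ 29728.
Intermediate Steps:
v(n) = 56/(n + n²) - n/6 (v(n) = n*(-⅙) + 56/(n² + n) = -n/6 + 56/(n + n²) = 56/(n + n²) - n/6)
(v(184) + 28798) + (-54*(-18) + b) = ((⅙)*(336 - 1*184² - 1*184³)/(184*(1 + 184)) + 28798) + (-54*(-18) - 11) = ((⅙)*(1/184)*(336 - 1*33856 - 1*6229504)/185 + 28798) + (972 - 11) = ((⅙)*(1/184)*(1/185)*(336 - 33856 - 6229504) + 28798) + 961 = ((⅙)*(1/184)*(1/185)*(-6263024) + 28798) + 961 = (-391439/12765 + 28798) + 961 = 367215031/12765 + 961 = 379482196/12765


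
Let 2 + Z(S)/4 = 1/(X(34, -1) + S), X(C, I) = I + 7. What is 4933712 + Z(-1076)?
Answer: 2639531638/535 ≈ 4.9337e+6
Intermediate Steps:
X(C, I) = 7 + I
Z(S) = -8 + 4/(6 + S) (Z(S) = -8 + 4/((7 - 1) + S) = -8 + 4/(6 + S))
4933712 + Z(-1076) = 4933712 + 4*(-11 - 2*(-1076))/(6 - 1076) = 4933712 + 4*(-11 + 2152)/(-1070) = 4933712 + 4*(-1/1070)*2141 = 4933712 - 4282/535 = 2639531638/535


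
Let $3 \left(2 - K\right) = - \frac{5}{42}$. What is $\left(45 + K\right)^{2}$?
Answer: $\frac{35129329}{15876} \approx 2212.7$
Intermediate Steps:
$K = \frac{257}{126}$ ($K = 2 - \frac{\left(-5\right) \frac{1}{42}}{3} = 2 - - \frac{5}{126} = 2 + \frac{5}{126} = \frac{257}{126} \approx 2.0397$)
$\left(45 + K\right)^{2} = \left(45 + \frac{257}{126}\right)^{2} = \left(\frac{5927}{126}\right)^{2} = \frac{35129329}{15876}$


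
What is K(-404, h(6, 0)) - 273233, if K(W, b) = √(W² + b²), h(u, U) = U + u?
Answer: -273233 + 2*√40813 ≈ -2.7283e+5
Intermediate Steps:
K(-404, h(6, 0)) - 273233 = √((-404)² + (0 + 6)²) - 273233 = √(163216 + 6²) - 273233 = √(163216 + 36) - 273233 = √163252 - 273233 = 2*√40813 - 273233 = -273233 + 2*√40813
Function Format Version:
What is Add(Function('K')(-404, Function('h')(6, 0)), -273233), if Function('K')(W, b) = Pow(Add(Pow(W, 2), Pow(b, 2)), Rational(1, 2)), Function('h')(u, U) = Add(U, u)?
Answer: Add(-273233, Mul(2, Pow(40813, Rational(1, 2)))) ≈ -2.7283e+5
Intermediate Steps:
Add(Function('K')(-404, Function('h')(6, 0)), -273233) = Add(Pow(Add(Pow(-404, 2), Pow(Add(0, 6), 2)), Rational(1, 2)), -273233) = Add(Pow(Add(163216, Pow(6, 2)), Rational(1, 2)), -273233) = Add(Pow(Add(163216, 36), Rational(1, 2)), -273233) = Add(Pow(163252, Rational(1, 2)), -273233) = Add(Mul(2, Pow(40813, Rational(1, 2))), -273233) = Add(-273233, Mul(2, Pow(40813, Rational(1, 2))))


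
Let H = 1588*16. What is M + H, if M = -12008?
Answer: 13400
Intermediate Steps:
H = 25408
M + H = -12008 + 25408 = 13400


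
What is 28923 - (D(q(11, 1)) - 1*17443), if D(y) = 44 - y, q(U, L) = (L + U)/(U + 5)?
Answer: 185291/4 ≈ 46323.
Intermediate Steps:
q(U, L) = (L + U)/(5 + U)
28923 - (D(q(11, 1)) - 1*17443) = 28923 - ((44 - (1 + 11)/(5 + 11)) - 1*17443) = 28923 - ((44 - 12/16) - 17443) = 28923 - ((44 - 1*¾) - 17443) = 28923 - ((44 - ¾) - 17443) = 28923 - (173/4 - 17443) = 28923 - 1*(-69599/4) = 28923 + 69599/4 = 185291/4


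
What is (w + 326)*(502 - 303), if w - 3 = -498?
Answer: -33631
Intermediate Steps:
w = -495 (w = 3 - 498 = -495)
(w + 326)*(502 - 303) = (-495 + 326)*(502 - 303) = -169*199 = -33631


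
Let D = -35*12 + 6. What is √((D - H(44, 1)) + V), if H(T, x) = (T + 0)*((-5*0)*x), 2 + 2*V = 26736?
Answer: √12953 ≈ 113.81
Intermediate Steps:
V = 13367 (V = -1 + (½)*26736 = -1 + 13368 = 13367)
H(T, x) = 0 (H(T, x) = T*(0*x) = T*0 = 0)
D = -414 (D = -420 + 6 = -414)
√((D - H(44, 1)) + V) = √((-414 - 1*0) + 13367) = √((-414 + 0) + 13367) = √(-414 + 13367) = √12953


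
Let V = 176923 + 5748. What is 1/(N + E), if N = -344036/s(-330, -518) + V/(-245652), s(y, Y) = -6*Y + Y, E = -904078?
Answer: -45445620/41092455684743 ≈ -1.1059e-6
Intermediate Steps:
s(y, Y) = -5*Y
V = 182671
N = -6070446383/45445620 (N = -344036/((-5*(-518))) + 182671/(-245652) = -344036/2590 + 182671*(-1/245652) = -344036*1/2590 - 182671/245652 = -24574/185 - 182671/245652 = -6070446383/45445620 ≈ -133.58)
1/(N + E) = 1/(-6070446383/45445620 - 904078) = 1/(-41092455684743/45445620) = -45445620/41092455684743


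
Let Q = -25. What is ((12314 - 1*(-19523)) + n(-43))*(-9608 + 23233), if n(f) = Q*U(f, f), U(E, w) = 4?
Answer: 432416625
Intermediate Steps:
n(f) = -100 (n(f) = -25*4 = -100)
((12314 - 1*(-19523)) + n(-43))*(-9608 + 23233) = ((12314 - 1*(-19523)) - 100)*(-9608 + 23233) = ((12314 + 19523) - 100)*13625 = (31837 - 100)*13625 = 31737*13625 = 432416625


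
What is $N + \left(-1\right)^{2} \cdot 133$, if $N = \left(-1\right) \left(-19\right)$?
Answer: $152$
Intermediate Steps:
$N = 19$
$N + \left(-1\right)^{2} \cdot 133 = 19 + \left(-1\right)^{2} \cdot 133 = 19 + 1 \cdot 133 = 19 + 133 = 152$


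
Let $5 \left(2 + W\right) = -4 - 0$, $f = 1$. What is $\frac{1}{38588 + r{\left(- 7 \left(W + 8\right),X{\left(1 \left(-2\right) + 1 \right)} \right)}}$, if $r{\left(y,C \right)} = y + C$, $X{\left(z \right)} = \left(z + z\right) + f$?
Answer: $\frac{5}{192753} \approx 2.594 \cdot 10^{-5}$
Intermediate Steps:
$W = - \frac{14}{5}$ ($W = -2 + \frac{-4 - 0}{5} = -2 + \frac{-4 + 0}{5} = -2 + \frac{1}{5} \left(-4\right) = -2 - \frac{4}{5} = - \frac{14}{5} \approx -2.8$)
$X{\left(z \right)} = 1 + 2 z$ ($X{\left(z \right)} = \left(z + z\right) + 1 = 2 z + 1 = 1 + 2 z$)
$r{\left(y,C \right)} = C + y$
$\frac{1}{38588 + r{\left(- 7 \left(W + 8\right),X{\left(1 \left(-2\right) + 1 \right)} \right)}} = \frac{1}{38588 - \left(-1 - 2 \left(1 \left(-2\right) + 1\right) + 7 \left(- \frac{14}{5} + 8\right)\right)} = \frac{1}{38588 + \left(\left(1 + 2 \left(-2 + 1\right)\right) - \frac{182}{5}\right)} = \frac{1}{38588 + \left(\left(1 + 2 \left(-1\right)\right) - \frac{182}{5}\right)} = \frac{1}{38588 + \left(\left(1 - 2\right) - \frac{182}{5}\right)} = \frac{1}{38588 - \frac{187}{5}} = \frac{1}{\frac{192753}{5}} = \frac{5}{192753}$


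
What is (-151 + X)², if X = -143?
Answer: 86436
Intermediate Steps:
(-151 + X)² = (-151 - 143)² = (-294)² = 86436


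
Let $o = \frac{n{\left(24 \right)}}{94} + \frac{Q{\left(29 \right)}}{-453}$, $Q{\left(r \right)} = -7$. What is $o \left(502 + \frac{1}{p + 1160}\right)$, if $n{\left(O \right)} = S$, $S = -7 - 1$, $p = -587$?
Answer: $- \frac{426580501}{12199743} \approx -34.966$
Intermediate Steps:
$S = -8$ ($S = -7 - 1 = -8$)
$n{\left(O \right)} = -8$
$o = - \frac{1483}{21291}$ ($o = - \frac{8}{94} - \frac{7}{-453} = \left(-8\right) \frac{1}{94} - - \frac{7}{453} = - \frac{4}{47} + \frac{7}{453} = - \frac{1483}{21291} \approx -0.069654$)
$o \left(502 + \frac{1}{p + 1160}\right) = - \frac{1483 \left(502 + \frac{1}{-587 + 1160}\right)}{21291} = - \frac{1483 \left(502 + \frac{1}{573}\right)}{21291} = \left(- \frac{1483}{21291}\right) \frac{287647}{573} = - \frac{426580501}{12199743}$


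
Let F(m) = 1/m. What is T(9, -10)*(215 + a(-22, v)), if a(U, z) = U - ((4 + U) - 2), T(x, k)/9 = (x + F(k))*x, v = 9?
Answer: 1535517/10 ≈ 1.5355e+5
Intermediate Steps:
F(m) = 1/m
T(x, k) = 9*x*(x + 1/k) (T(x, k) = 9*((x + 1/k)*x) = 9*(x*(x + 1/k)) = 9*x*(x + 1/k))
a(U, z) = -2 (a(U, z) = U - (2 + U) = U + (-2 - U) = -2)
T(9, -10)*(215 + a(-22, v)) = (9*9*(1 - 10*9)/(-10))*(215 - 2) = (9*9*(-1/10)*(1 - 90))*213 = (9*9*(-1/10)*(-89))*213 = (7209/10)*213 = 1535517/10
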